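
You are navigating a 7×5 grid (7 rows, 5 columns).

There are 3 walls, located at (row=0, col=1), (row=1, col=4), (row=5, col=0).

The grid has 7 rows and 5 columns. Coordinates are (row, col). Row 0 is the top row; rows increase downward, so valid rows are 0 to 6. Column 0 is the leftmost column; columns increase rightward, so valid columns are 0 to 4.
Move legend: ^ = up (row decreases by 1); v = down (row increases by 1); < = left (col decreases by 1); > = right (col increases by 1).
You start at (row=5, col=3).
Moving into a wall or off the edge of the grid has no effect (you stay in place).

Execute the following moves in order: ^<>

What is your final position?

Answer: Final position: (row=4, col=3)

Derivation:
Start: (row=5, col=3)
  ^ (up): (row=5, col=3) -> (row=4, col=3)
  < (left): (row=4, col=3) -> (row=4, col=2)
  > (right): (row=4, col=2) -> (row=4, col=3)
Final: (row=4, col=3)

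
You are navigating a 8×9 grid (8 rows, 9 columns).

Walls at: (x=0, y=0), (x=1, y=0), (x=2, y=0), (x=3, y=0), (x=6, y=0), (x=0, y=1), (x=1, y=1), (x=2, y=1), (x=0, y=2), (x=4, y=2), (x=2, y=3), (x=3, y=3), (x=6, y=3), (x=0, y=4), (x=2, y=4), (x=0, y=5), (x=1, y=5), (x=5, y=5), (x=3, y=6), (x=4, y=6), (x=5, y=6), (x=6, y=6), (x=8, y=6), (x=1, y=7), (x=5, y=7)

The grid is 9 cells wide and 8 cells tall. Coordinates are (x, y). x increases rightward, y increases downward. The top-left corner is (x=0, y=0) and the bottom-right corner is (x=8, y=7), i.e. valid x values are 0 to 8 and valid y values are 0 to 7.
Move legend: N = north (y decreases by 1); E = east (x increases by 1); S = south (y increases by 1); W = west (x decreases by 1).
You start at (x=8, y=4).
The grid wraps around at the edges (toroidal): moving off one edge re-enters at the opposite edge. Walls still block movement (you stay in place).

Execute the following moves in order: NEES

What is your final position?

Start: (x=8, y=4)
  N (north): (x=8, y=4) -> (x=8, y=3)
  E (east): (x=8, y=3) -> (x=0, y=3)
  E (east): (x=0, y=3) -> (x=1, y=3)
  S (south): (x=1, y=3) -> (x=1, y=4)
Final: (x=1, y=4)

Answer: Final position: (x=1, y=4)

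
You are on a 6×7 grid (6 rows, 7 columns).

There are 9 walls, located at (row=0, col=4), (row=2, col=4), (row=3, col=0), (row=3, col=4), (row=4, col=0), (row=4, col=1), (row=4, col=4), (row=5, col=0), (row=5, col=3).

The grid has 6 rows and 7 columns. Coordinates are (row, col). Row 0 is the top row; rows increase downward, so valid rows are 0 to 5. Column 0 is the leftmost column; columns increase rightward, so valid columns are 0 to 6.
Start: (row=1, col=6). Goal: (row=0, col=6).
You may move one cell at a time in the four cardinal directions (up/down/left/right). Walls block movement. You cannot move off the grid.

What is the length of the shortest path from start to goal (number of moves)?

Answer: Shortest path length: 1

Derivation:
BFS from (row=1, col=6) until reaching (row=0, col=6):
  Distance 0: (row=1, col=6)
  Distance 1: (row=0, col=6), (row=1, col=5), (row=2, col=6)  <- goal reached here
One shortest path (1 moves): (row=1, col=6) -> (row=0, col=6)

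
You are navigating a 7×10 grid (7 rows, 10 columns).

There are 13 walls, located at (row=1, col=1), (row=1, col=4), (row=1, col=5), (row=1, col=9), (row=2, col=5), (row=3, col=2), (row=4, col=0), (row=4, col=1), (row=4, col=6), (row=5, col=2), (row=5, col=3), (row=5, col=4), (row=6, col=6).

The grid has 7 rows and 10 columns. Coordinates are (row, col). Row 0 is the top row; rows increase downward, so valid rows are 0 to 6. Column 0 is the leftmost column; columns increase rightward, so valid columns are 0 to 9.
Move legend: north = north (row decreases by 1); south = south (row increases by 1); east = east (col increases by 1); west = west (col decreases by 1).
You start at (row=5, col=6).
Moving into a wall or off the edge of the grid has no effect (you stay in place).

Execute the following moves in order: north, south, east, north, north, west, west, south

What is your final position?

Start: (row=5, col=6)
  north (north): blocked, stay at (row=5, col=6)
  south (south): blocked, stay at (row=5, col=6)
  east (east): (row=5, col=6) -> (row=5, col=7)
  north (north): (row=5, col=7) -> (row=4, col=7)
  north (north): (row=4, col=7) -> (row=3, col=7)
  west (west): (row=3, col=7) -> (row=3, col=6)
  west (west): (row=3, col=6) -> (row=3, col=5)
  south (south): (row=3, col=5) -> (row=4, col=5)
Final: (row=4, col=5)

Answer: Final position: (row=4, col=5)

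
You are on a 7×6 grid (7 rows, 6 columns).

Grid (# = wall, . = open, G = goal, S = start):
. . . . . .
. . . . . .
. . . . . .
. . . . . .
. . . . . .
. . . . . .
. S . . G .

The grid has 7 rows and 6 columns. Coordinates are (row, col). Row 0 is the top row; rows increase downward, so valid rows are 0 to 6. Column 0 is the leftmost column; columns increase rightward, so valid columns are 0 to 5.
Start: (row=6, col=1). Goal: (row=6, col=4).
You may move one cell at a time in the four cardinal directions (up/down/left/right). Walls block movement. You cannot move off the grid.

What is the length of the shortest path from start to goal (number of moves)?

BFS from (row=6, col=1) until reaching (row=6, col=4):
  Distance 0: (row=6, col=1)
  Distance 1: (row=5, col=1), (row=6, col=0), (row=6, col=2)
  Distance 2: (row=4, col=1), (row=5, col=0), (row=5, col=2), (row=6, col=3)
  Distance 3: (row=3, col=1), (row=4, col=0), (row=4, col=2), (row=5, col=3), (row=6, col=4)  <- goal reached here
One shortest path (3 moves): (row=6, col=1) -> (row=6, col=2) -> (row=6, col=3) -> (row=6, col=4)

Answer: Shortest path length: 3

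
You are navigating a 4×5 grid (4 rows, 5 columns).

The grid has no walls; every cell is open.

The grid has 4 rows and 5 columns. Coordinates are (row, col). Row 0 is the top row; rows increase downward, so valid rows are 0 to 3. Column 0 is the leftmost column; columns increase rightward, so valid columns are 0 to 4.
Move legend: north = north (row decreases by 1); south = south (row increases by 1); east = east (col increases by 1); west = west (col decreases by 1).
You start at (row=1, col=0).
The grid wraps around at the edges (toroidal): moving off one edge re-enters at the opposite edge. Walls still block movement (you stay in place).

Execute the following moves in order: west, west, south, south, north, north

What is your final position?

Answer: Final position: (row=1, col=3)

Derivation:
Start: (row=1, col=0)
  west (west): (row=1, col=0) -> (row=1, col=4)
  west (west): (row=1, col=4) -> (row=1, col=3)
  south (south): (row=1, col=3) -> (row=2, col=3)
  south (south): (row=2, col=3) -> (row=3, col=3)
  north (north): (row=3, col=3) -> (row=2, col=3)
  north (north): (row=2, col=3) -> (row=1, col=3)
Final: (row=1, col=3)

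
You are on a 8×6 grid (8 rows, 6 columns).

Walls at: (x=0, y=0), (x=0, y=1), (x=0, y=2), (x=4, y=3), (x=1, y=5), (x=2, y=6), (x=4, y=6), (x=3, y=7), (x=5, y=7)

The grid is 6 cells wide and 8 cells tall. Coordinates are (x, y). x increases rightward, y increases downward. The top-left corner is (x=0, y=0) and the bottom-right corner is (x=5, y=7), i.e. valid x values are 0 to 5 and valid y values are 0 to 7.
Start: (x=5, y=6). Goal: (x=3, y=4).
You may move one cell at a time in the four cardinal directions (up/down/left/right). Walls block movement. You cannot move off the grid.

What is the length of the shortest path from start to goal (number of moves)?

Answer: Shortest path length: 4

Derivation:
BFS from (x=5, y=6) until reaching (x=3, y=4):
  Distance 0: (x=5, y=6)
  Distance 1: (x=5, y=5)
  Distance 2: (x=5, y=4), (x=4, y=5)
  Distance 3: (x=5, y=3), (x=4, y=4), (x=3, y=5)
  Distance 4: (x=5, y=2), (x=3, y=4), (x=2, y=5), (x=3, y=6)  <- goal reached here
One shortest path (4 moves): (x=5, y=6) -> (x=5, y=5) -> (x=4, y=5) -> (x=3, y=5) -> (x=3, y=4)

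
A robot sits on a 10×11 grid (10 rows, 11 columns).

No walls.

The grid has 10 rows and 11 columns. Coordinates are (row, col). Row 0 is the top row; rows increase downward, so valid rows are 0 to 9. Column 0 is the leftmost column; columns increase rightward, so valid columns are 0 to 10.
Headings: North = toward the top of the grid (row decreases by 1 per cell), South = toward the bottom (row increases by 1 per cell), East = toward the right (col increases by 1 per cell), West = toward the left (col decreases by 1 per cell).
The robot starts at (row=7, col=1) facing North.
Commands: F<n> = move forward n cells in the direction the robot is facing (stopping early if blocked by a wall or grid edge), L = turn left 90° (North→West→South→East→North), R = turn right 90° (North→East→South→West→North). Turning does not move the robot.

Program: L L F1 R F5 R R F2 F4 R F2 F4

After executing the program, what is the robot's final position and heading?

Start: (row=7, col=1), facing North
  L: turn left, now facing West
  L: turn left, now facing South
  F1: move forward 1, now at (row=8, col=1)
  R: turn right, now facing West
  F5: move forward 1/5 (blocked), now at (row=8, col=0)
  R: turn right, now facing North
  R: turn right, now facing East
  F2: move forward 2, now at (row=8, col=2)
  F4: move forward 4, now at (row=8, col=6)
  R: turn right, now facing South
  F2: move forward 1/2 (blocked), now at (row=9, col=6)
  F4: move forward 0/4 (blocked), now at (row=9, col=6)
Final: (row=9, col=6), facing South

Answer: Final position: (row=9, col=6), facing South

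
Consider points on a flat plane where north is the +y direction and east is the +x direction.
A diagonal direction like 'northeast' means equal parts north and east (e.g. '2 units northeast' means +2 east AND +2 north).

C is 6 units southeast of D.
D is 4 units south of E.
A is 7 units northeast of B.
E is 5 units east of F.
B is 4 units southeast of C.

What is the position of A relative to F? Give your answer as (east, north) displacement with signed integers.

Place F at the origin (east=0, north=0).
  E is 5 units east of F: delta (east=+5, north=+0); E at (east=5, north=0).
  D is 4 units south of E: delta (east=+0, north=-4); D at (east=5, north=-4).
  C is 6 units southeast of D: delta (east=+6, north=-6); C at (east=11, north=-10).
  B is 4 units southeast of C: delta (east=+4, north=-4); B at (east=15, north=-14).
  A is 7 units northeast of B: delta (east=+7, north=+7); A at (east=22, north=-7).
Therefore A relative to F: (east=22, north=-7).

Answer: A is at (east=22, north=-7) relative to F.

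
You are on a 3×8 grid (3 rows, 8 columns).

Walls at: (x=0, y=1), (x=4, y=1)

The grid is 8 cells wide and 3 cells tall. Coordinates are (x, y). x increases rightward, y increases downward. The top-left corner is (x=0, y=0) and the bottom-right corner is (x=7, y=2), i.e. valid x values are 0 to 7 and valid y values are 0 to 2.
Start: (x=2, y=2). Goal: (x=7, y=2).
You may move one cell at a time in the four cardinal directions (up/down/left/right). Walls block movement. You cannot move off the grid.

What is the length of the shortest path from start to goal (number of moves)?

BFS from (x=2, y=2) until reaching (x=7, y=2):
  Distance 0: (x=2, y=2)
  Distance 1: (x=2, y=1), (x=1, y=2), (x=3, y=2)
  Distance 2: (x=2, y=0), (x=1, y=1), (x=3, y=1), (x=0, y=2), (x=4, y=2)
  Distance 3: (x=1, y=0), (x=3, y=0), (x=5, y=2)
  Distance 4: (x=0, y=0), (x=4, y=0), (x=5, y=1), (x=6, y=2)
  Distance 5: (x=5, y=0), (x=6, y=1), (x=7, y=2)  <- goal reached here
One shortest path (5 moves): (x=2, y=2) -> (x=3, y=2) -> (x=4, y=2) -> (x=5, y=2) -> (x=6, y=2) -> (x=7, y=2)

Answer: Shortest path length: 5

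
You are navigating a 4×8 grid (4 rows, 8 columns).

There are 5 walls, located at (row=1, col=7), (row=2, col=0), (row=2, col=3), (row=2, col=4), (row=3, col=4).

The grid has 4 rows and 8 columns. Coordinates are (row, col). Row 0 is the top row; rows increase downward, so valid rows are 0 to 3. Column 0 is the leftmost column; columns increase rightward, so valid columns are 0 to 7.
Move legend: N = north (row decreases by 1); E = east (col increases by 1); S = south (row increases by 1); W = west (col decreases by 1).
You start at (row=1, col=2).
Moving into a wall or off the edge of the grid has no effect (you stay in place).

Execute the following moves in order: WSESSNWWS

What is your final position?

Start: (row=1, col=2)
  W (west): (row=1, col=2) -> (row=1, col=1)
  S (south): (row=1, col=1) -> (row=2, col=1)
  E (east): (row=2, col=1) -> (row=2, col=2)
  S (south): (row=2, col=2) -> (row=3, col=2)
  S (south): blocked, stay at (row=3, col=2)
  N (north): (row=3, col=2) -> (row=2, col=2)
  W (west): (row=2, col=2) -> (row=2, col=1)
  W (west): blocked, stay at (row=2, col=1)
  S (south): (row=2, col=1) -> (row=3, col=1)
Final: (row=3, col=1)

Answer: Final position: (row=3, col=1)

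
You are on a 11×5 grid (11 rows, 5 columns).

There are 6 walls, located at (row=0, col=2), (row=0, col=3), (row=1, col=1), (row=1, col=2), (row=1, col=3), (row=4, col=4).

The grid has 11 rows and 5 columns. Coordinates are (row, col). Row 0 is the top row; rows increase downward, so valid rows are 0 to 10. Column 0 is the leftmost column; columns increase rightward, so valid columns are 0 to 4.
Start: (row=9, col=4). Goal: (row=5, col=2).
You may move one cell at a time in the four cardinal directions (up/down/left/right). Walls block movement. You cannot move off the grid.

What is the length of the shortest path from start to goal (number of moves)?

Answer: Shortest path length: 6

Derivation:
BFS from (row=9, col=4) until reaching (row=5, col=2):
  Distance 0: (row=9, col=4)
  Distance 1: (row=8, col=4), (row=9, col=3), (row=10, col=4)
  Distance 2: (row=7, col=4), (row=8, col=3), (row=9, col=2), (row=10, col=3)
  Distance 3: (row=6, col=4), (row=7, col=3), (row=8, col=2), (row=9, col=1), (row=10, col=2)
  Distance 4: (row=5, col=4), (row=6, col=3), (row=7, col=2), (row=8, col=1), (row=9, col=0), (row=10, col=1)
  Distance 5: (row=5, col=3), (row=6, col=2), (row=7, col=1), (row=8, col=0), (row=10, col=0)
  Distance 6: (row=4, col=3), (row=5, col=2), (row=6, col=1), (row=7, col=0)  <- goal reached here
One shortest path (6 moves): (row=9, col=4) -> (row=9, col=3) -> (row=9, col=2) -> (row=8, col=2) -> (row=7, col=2) -> (row=6, col=2) -> (row=5, col=2)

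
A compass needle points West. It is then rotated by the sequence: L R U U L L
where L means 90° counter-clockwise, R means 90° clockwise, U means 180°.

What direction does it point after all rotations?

Start: West
  L (left (90° counter-clockwise)) -> South
  R (right (90° clockwise)) -> West
  U (U-turn (180°)) -> East
  U (U-turn (180°)) -> West
  L (left (90° counter-clockwise)) -> South
  L (left (90° counter-clockwise)) -> East
Final: East

Answer: Final heading: East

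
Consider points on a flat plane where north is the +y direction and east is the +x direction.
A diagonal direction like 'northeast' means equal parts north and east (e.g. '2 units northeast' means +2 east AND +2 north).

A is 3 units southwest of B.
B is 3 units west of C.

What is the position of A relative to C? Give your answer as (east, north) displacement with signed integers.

Answer: A is at (east=-6, north=-3) relative to C.

Derivation:
Place C at the origin (east=0, north=0).
  B is 3 units west of C: delta (east=-3, north=+0); B at (east=-3, north=0).
  A is 3 units southwest of B: delta (east=-3, north=-3); A at (east=-6, north=-3).
Therefore A relative to C: (east=-6, north=-3).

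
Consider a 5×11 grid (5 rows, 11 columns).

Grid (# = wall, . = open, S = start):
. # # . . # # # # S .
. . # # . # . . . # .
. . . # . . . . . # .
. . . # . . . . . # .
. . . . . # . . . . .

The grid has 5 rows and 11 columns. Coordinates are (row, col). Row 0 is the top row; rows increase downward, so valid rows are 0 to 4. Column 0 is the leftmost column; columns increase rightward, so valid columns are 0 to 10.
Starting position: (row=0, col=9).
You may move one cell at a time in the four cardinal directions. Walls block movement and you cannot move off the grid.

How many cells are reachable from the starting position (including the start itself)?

Answer: Reachable cells: 40

Derivation:
BFS flood-fill from (row=0, col=9):
  Distance 0: (row=0, col=9)
  Distance 1: (row=0, col=10)
  Distance 2: (row=1, col=10)
  Distance 3: (row=2, col=10)
  Distance 4: (row=3, col=10)
  Distance 5: (row=4, col=10)
  Distance 6: (row=4, col=9)
  Distance 7: (row=4, col=8)
  Distance 8: (row=3, col=8), (row=4, col=7)
  Distance 9: (row=2, col=8), (row=3, col=7), (row=4, col=6)
  Distance 10: (row=1, col=8), (row=2, col=7), (row=3, col=6)
  Distance 11: (row=1, col=7), (row=2, col=6), (row=3, col=5)
  Distance 12: (row=1, col=6), (row=2, col=5), (row=3, col=4)
  Distance 13: (row=2, col=4), (row=4, col=4)
  Distance 14: (row=1, col=4), (row=4, col=3)
  Distance 15: (row=0, col=4), (row=4, col=2)
  Distance 16: (row=0, col=3), (row=3, col=2), (row=4, col=1)
  Distance 17: (row=2, col=2), (row=3, col=1), (row=4, col=0)
  Distance 18: (row=2, col=1), (row=3, col=0)
  Distance 19: (row=1, col=1), (row=2, col=0)
  Distance 20: (row=1, col=0)
  Distance 21: (row=0, col=0)
Total reachable: 40 (grid has 40 open cells total)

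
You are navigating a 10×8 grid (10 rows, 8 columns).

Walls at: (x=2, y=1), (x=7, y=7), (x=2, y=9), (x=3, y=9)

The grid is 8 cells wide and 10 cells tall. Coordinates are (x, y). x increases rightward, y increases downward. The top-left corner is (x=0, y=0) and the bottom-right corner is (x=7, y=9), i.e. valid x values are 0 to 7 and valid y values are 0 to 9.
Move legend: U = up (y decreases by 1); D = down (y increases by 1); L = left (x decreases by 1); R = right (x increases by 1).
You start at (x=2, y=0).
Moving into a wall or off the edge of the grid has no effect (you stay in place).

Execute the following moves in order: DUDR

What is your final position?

Answer: Final position: (x=3, y=0)

Derivation:
Start: (x=2, y=0)
  D (down): blocked, stay at (x=2, y=0)
  U (up): blocked, stay at (x=2, y=0)
  D (down): blocked, stay at (x=2, y=0)
  R (right): (x=2, y=0) -> (x=3, y=0)
Final: (x=3, y=0)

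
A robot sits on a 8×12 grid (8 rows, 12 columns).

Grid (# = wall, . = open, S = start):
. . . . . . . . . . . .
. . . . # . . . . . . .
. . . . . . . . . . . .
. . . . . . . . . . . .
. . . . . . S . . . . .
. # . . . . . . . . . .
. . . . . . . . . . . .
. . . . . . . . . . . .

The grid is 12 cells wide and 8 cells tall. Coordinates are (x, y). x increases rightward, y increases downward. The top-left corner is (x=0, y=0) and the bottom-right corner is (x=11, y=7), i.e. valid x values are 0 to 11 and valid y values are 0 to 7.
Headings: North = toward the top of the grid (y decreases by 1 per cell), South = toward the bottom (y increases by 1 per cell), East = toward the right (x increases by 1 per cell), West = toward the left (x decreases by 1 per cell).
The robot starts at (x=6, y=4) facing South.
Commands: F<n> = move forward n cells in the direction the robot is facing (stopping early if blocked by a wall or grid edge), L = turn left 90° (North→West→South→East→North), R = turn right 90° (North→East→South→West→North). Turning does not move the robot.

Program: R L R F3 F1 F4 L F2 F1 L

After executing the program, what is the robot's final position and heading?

Answer: Final position: (x=0, y=7), facing East

Derivation:
Start: (x=6, y=4), facing South
  R: turn right, now facing West
  L: turn left, now facing South
  R: turn right, now facing West
  F3: move forward 3, now at (x=3, y=4)
  F1: move forward 1, now at (x=2, y=4)
  F4: move forward 2/4 (blocked), now at (x=0, y=4)
  L: turn left, now facing South
  F2: move forward 2, now at (x=0, y=6)
  F1: move forward 1, now at (x=0, y=7)
  L: turn left, now facing East
Final: (x=0, y=7), facing East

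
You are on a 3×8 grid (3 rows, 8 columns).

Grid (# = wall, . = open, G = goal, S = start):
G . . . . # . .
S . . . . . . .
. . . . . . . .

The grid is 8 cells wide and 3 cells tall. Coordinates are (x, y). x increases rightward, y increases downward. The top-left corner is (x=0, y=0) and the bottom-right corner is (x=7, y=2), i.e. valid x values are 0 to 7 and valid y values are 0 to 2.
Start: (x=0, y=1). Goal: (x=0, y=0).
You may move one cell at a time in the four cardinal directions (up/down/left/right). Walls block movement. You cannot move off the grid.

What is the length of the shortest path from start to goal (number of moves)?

BFS from (x=0, y=1) until reaching (x=0, y=0):
  Distance 0: (x=0, y=1)
  Distance 1: (x=0, y=0), (x=1, y=1), (x=0, y=2)  <- goal reached here
One shortest path (1 moves): (x=0, y=1) -> (x=0, y=0)

Answer: Shortest path length: 1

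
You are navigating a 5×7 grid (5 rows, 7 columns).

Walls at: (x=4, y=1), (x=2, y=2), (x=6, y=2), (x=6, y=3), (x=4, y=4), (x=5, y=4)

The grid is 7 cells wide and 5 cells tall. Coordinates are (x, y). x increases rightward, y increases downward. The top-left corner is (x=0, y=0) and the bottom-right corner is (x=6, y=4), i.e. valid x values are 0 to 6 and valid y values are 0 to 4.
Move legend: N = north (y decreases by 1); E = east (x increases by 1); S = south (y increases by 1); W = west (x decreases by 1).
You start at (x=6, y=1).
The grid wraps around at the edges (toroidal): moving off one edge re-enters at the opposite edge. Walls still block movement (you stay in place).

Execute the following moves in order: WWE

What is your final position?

Answer: Final position: (x=6, y=1)

Derivation:
Start: (x=6, y=1)
  W (west): (x=6, y=1) -> (x=5, y=1)
  W (west): blocked, stay at (x=5, y=1)
  E (east): (x=5, y=1) -> (x=6, y=1)
Final: (x=6, y=1)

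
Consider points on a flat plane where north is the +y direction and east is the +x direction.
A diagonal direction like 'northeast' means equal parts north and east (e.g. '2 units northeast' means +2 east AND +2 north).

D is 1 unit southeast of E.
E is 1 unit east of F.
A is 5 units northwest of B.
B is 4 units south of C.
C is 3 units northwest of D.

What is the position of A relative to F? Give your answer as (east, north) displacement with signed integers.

Answer: A is at (east=-6, north=3) relative to F.

Derivation:
Place F at the origin (east=0, north=0).
  E is 1 unit east of F: delta (east=+1, north=+0); E at (east=1, north=0).
  D is 1 unit southeast of E: delta (east=+1, north=-1); D at (east=2, north=-1).
  C is 3 units northwest of D: delta (east=-3, north=+3); C at (east=-1, north=2).
  B is 4 units south of C: delta (east=+0, north=-4); B at (east=-1, north=-2).
  A is 5 units northwest of B: delta (east=-5, north=+5); A at (east=-6, north=3).
Therefore A relative to F: (east=-6, north=3).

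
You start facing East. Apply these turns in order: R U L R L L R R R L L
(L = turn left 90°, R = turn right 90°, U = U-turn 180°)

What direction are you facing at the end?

Start: East
  R (right (90° clockwise)) -> South
  U (U-turn (180°)) -> North
  L (left (90° counter-clockwise)) -> West
  R (right (90° clockwise)) -> North
  L (left (90° counter-clockwise)) -> West
  L (left (90° counter-clockwise)) -> South
  R (right (90° clockwise)) -> West
  R (right (90° clockwise)) -> North
  R (right (90° clockwise)) -> East
  L (left (90° counter-clockwise)) -> North
  L (left (90° counter-clockwise)) -> West
Final: West

Answer: Final heading: West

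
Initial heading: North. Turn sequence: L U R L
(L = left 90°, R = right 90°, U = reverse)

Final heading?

Answer: Final heading: East

Derivation:
Start: North
  L (left (90° counter-clockwise)) -> West
  U (U-turn (180°)) -> East
  R (right (90° clockwise)) -> South
  L (left (90° counter-clockwise)) -> East
Final: East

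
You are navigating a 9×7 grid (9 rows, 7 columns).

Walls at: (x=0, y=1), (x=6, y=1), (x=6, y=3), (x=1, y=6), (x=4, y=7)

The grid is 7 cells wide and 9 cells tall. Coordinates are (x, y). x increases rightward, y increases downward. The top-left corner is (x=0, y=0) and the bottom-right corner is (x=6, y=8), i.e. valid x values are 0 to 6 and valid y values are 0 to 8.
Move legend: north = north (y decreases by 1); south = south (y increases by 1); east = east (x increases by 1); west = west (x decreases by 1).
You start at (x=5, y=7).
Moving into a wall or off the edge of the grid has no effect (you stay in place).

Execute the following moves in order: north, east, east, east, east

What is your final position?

Answer: Final position: (x=6, y=6)

Derivation:
Start: (x=5, y=7)
  north (north): (x=5, y=7) -> (x=5, y=6)
  east (east): (x=5, y=6) -> (x=6, y=6)
  [×3]east (east): blocked, stay at (x=6, y=6)
Final: (x=6, y=6)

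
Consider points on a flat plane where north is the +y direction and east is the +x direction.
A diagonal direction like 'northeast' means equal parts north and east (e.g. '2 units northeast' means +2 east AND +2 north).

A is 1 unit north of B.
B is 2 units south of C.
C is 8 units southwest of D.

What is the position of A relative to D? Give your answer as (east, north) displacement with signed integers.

Answer: A is at (east=-8, north=-9) relative to D.

Derivation:
Place D at the origin (east=0, north=0).
  C is 8 units southwest of D: delta (east=-8, north=-8); C at (east=-8, north=-8).
  B is 2 units south of C: delta (east=+0, north=-2); B at (east=-8, north=-10).
  A is 1 unit north of B: delta (east=+0, north=+1); A at (east=-8, north=-9).
Therefore A relative to D: (east=-8, north=-9).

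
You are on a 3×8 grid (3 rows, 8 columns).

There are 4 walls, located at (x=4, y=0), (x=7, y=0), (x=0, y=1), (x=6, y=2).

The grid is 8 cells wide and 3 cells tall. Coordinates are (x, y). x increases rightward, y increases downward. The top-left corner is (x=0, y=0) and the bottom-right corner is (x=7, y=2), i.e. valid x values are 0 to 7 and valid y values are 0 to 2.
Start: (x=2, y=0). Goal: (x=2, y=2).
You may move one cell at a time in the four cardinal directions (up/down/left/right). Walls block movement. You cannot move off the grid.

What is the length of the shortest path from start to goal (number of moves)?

BFS from (x=2, y=0) until reaching (x=2, y=2):
  Distance 0: (x=2, y=0)
  Distance 1: (x=1, y=0), (x=3, y=0), (x=2, y=1)
  Distance 2: (x=0, y=0), (x=1, y=1), (x=3, y=1), (x=2, y=2)  <- goal reached here
One shortest path (2 moves): (x=2, y=0) -> (x=2, y=1) -> (x=2, y=2)

Answer: Shortest path length: 2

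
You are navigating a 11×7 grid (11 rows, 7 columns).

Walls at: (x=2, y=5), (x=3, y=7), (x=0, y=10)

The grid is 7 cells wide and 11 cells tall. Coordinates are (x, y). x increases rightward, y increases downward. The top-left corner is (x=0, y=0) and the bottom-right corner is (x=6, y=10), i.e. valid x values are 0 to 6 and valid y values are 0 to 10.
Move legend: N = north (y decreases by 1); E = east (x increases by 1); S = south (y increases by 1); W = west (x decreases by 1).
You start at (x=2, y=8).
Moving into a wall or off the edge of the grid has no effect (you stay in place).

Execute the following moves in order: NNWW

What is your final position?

Answer: Final position: (x=0, y=6)

Derivation:
Start: (x=2, y=8)
  N (north): (x=2, y=8) -> (x=2, y=7)
  N (north): (x=2, y=7) -> (x=2, y=6)
  W (west): (x=2, y=6) -> (x=1, y=6)
  W (west): (x=1, y=6) -> (x=0, y=6)
Final: (x=0, y=6)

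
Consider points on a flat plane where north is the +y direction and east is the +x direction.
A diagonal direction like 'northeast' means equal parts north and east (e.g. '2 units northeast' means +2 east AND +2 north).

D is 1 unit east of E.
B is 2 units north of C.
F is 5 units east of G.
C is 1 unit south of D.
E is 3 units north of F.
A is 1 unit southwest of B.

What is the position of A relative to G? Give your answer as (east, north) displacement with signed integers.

Answer: A is at (east=5, north=3) relative to G.

Derivation:
Place G at the origin (east=0, north=0).
  F is 5 units east of G: delta (east=+5, north=+0); F at (east=5, north=0).
  E is 3 units north of F: delta (east=+0, north=+3); E at (east=5, north=3).
  D is 1 unit east of E: delta (east=+1, north=+0); D at (east=6, north=3).
  C is 1 unit south of D: delta (east=+0, north=-1); C at (east=6, north=2).
  B is 2 units north of C: delta (east=+0, north=+2); B at (east=6, north=4).
  A is 1 unit southwest of B: delta (east=-1, north=-1); A at (east=5, north=3).
Therefore A relative to G: (east=5, north=3).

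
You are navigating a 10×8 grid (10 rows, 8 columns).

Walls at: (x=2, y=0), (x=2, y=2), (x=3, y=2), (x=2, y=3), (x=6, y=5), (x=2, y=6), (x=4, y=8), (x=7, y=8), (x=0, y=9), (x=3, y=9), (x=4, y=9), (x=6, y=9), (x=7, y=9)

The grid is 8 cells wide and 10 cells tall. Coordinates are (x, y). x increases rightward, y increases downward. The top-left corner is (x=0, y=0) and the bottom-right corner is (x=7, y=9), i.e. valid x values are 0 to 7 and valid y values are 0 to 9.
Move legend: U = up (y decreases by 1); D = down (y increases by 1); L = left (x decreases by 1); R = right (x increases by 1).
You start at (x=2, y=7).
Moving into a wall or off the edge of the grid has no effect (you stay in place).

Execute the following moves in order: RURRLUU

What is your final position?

Start: (x=2, y=7)
  R (right): (x=2, y=7) -> (x=3, y=7)
  U (up): (x=3, y=7) -> (x=3, y=6)
  R (right): (x=3, y=6) -> (x=4, y=6)
  R (right): (x=4, y=6) -> (x=5, y=6)
  L (left): (x=5, y=6) -> (x=4, y=6)
  U (up): (x=4, y=6) -> (x=4, y=5)
  U (up): (x=4, y=5) -> (x=4, y=4)
Final: (x=4, y=4)

Answer: Final position: (x=4, y=4)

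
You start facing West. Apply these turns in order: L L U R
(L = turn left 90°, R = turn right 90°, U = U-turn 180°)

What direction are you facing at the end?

Answer: Final heading: North

Derivation:
Start: West
  L (left (90° counter-clockwise)) -> South
  L (left (90° counter-clockwise)) -> East
  U (U-turn (180°)) -> West
  R (right (90° clockwise)) -> North
Final: North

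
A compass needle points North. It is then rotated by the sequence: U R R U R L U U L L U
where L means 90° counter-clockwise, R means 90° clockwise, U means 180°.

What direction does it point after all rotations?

Start: North
  U (U-turn (180°)) -> South
  R (right (90° clockwise)) -> West
  R (right (90° clockwise)) -> North
  U (U-turn (180°)) -> South
  R (right (90° clockwise)) -> West
  L (left (90° counter-clockwise)) -> South
  U (U-turn (180°)) -> North
  U (U-turn (180°)) -> South
  L (left (90° counter-clockwise)) -> East
  L (left (90° counter-clockwise)) -> North
  U (U-turn (180°)) -> South
Final: South

Answer: Final heading: South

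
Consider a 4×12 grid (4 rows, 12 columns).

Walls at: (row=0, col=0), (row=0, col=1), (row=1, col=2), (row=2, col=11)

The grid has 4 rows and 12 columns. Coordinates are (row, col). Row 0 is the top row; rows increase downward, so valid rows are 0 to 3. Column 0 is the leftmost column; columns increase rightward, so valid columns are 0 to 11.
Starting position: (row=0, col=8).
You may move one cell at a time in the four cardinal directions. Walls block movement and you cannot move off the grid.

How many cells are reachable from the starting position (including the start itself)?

BFS flood-fill from (row=0, col=8):
  Distance 0: (row=0, col=8)
  Distance 1: (row=0, col=7), (row=0, col=9), (row=1, col=8)
  Distance 2: (row=0, col=6), (row=0, col=10), (row=1, col=7), (row=1, col=9), (row=2, col=8)
  Distance 3: (row=0, col=5), (row=0, col=11), (row=1, col=6), (row=1, col=10), (row=2, col=7), (row=2, col=9), (row=3, col=8)
  Distance 4: (row=0, col=4), (row=1, col=5), (row=1, col=11), (row=2, col=6), (row=2, col=10), (row=3, col=7), (row=3, col=9)
  Distance 5: (row=0, col=3), (row=1, col=4), (row=2, col=5), (row=3, col=6), (row=3, col=10)
  Distance 6: (row=0, col=2), (row=1, col=3), (row=2, col=4), (row=3, col=5), (row=3, col=11)
  Distance 7: (row=2, col=3), (row=3, col=4)
  Distance 8: (row=2, col=2), (row=3, col=3)
  Distance 9: (row=2, col=1), (row=3, col=2)
  Distance 10: (row=1, col=1), (row=2, col=0), (row=3, col=1)
  Distance 11: (row=1, col=0), (row=3, col=0)
Total reachable: 44 (grid has 44 open cells total)

Answer: Reachable cells: 44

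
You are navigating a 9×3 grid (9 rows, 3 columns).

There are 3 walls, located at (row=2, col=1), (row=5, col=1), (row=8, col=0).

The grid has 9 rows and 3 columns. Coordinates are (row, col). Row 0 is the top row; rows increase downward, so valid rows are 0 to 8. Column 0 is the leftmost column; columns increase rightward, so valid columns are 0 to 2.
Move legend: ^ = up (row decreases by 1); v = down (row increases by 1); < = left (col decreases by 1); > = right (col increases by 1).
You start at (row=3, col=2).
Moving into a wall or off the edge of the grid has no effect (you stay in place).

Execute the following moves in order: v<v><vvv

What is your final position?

Start: (row=3, col=2)
  v (down): (row=3, col=2) -> (row=4, col=2)
  < (left): (row=4, col=2) -> (row=4, col=1)
  v (down): blocked, stay at (row=4, col=1)
  > (right): (row=4, col=1) -> (row=4, col=2)
  < (left): (row=4, col=2) -> (row=4, col=1)
  [×3]v (down): blocked, stay at (row=4, col=1)
Final: (row=4, col=1)

Answer: Final position: (row=4, col=1)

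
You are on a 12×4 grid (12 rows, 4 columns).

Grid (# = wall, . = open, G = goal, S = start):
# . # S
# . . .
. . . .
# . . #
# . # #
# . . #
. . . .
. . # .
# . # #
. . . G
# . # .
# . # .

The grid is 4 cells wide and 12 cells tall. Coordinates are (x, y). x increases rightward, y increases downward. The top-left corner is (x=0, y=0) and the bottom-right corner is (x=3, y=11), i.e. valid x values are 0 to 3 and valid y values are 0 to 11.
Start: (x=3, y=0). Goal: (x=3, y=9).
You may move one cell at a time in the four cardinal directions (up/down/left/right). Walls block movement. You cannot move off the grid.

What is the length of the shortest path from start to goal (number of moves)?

BFS from (x=3, y=0) until reaching (x=3, y=9):
  Distance 0: (x=3, y=0)
  Distance 1: (x=3, y=1)
  Distance 2: (x=2, y=1), (x=3, y=2)
  Distance 3: (x=1, y=1), (x=2, y=2)
  Distance 4: (x=1, y=0), (x=1, y=2), (x=2, y=3)
  Distance 5: (x=0, y=2), (x=1, y=3)
  Distance 6: (x=1, y=4)
  Distance 7: (x=1, y=5)
  Distance 8: (x=2, y=5), (x=1, y=6)
  Distance 9: (x=0, y=6), (x=2, y=6), (x=1, y=7)
  Distance 10: (x=3, y=6), (x=0, y=7), (x=1, y=8)
  Distance 11: (x=3, y=7), (x=1, y=9)
  Distance 12: (x=0, y=9), (x=2, y=9), (x=1, y=10)
  Distance 13: (x=3, y=9), (x=1, y=11)  <- goal reached here
One shortest path (13 moves): (x=3, y=0) -> (x=3, y=1) -> (x=2, y=1) -> (x=1, y=1) -> (x=1, y=2) -> (x=1, y=3) -> (x=1, y=4) -> (x=1, y=5) -> (x=1, y=6) -> (x=1, y=7) -> (x=1, y=8) -> (x=1, y=9) -> (x=2, y=9) -> (x=3, y=9)

Answer: Shortest path length: 13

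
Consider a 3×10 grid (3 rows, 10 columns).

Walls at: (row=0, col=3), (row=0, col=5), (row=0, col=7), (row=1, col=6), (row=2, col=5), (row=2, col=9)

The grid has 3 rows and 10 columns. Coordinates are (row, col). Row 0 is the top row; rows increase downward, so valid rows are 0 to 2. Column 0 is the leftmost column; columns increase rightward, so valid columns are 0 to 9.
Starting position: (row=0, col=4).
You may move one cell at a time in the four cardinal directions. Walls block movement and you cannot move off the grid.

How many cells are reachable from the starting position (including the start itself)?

Answer: Reachable cells: 15

Derivation:
BFS flood-fill from (row=0, col=4):
  Distance 0: (row=0, col=4)
  Distance 1: (row=1, col=4)
  Distance 2: (row=1, col=3), (row=1, col=5), (row=2, col=4)
  Distance 3: (row=1, col=2), (row=2, col=3)
  Distance 4: (row=0, col=2), (row=1, col=1), (row=2, col=2)
  Distance 5: (row=0, col=1), (row=1, col=0), (row=2, col=1)
  Distance 6: (row=0, col=0), (row=2, col=0)
Total reachable: 15 (grid has 24 open cells total)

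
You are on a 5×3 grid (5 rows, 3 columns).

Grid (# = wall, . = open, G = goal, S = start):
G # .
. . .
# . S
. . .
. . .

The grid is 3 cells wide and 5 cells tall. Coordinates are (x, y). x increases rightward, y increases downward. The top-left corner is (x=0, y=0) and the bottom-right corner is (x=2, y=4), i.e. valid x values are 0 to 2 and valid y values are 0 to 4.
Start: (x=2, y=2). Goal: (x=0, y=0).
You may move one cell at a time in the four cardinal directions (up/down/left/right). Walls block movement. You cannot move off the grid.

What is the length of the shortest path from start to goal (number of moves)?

Answer: Shortest path length: 4

Derivation:
BFS from (x=2, y=2) until reaching (x=0, y=0):
  Distance 0: (x=2, y=2)
  Distance 1: (x=2, y=1), (x=1, y=2), (x=2, y=3)
  Distance 2: (x=2, y=0), (x=1, y=1), (x=1, y=3), (x=2, y=4)
  Distance 3: (x=0, y=1), (x=0, y=3), (x=1, y=4)
  Distance 4: (x=0, y=0), (x=0, y=4)  <- goal reached here
One shortest path (4 moves): (x=2, y=2) -> (x=1, y=2) -> (x=1, y=1) -> (x=0, y=1) -> (x=0, y=0)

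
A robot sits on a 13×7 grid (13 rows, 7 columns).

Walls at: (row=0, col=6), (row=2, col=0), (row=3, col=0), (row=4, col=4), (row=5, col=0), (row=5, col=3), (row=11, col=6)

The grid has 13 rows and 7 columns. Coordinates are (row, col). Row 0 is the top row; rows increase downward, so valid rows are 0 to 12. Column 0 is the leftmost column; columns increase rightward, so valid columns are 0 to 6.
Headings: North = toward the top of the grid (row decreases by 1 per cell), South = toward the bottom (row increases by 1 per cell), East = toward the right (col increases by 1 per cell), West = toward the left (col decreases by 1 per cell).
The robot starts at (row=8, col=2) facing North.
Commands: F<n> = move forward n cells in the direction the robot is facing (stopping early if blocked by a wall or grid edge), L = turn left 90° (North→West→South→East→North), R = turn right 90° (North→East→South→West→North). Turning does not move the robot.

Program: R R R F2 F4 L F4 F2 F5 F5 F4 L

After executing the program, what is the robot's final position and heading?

Start: (row=8, col=2), facing North
  R: turn right, now facing East
  R: turn right, now facing South
  R: turn right, now facing West
  F2: move forward 2, now at (row=8, col=0)
  F4: move forward 0/4 (blocked), now at (row=8, col=0)
  L: turn left, now facing South
  F4: move forward 4, now at (row=12, col=0)
  F2: move forward 0/2 (blocked), now at (row=12, col=0)
  F5: move forward 0/5 (blocked), now at (row=12, col=0)
  F5: move forward 0/5 (blocked), now at (row=12, col=0)
  F4: move forward 0/4 (blocked), now at (row=12, col=0)
  L: turn left, now facing East
Final: (row=12, col=0), facing East

Answer: Final position: (row=12, col=0), facing East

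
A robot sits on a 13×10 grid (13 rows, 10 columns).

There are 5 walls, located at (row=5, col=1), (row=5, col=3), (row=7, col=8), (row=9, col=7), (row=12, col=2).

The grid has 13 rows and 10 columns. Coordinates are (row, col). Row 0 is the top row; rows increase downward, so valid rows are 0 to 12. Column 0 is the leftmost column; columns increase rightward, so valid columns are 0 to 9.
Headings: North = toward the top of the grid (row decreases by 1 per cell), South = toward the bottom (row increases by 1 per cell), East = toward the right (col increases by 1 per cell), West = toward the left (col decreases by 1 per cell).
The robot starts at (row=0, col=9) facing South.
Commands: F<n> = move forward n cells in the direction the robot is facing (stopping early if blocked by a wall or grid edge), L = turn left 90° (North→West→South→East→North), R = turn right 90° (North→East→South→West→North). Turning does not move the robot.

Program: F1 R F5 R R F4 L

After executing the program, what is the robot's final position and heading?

Start: (row=0, col=9), facing South
  F1: move forward 1, now at (row=1, col=9)
  R: turn right, now facing West
  F5: move forward 5, now at (row=1, col=4)
  R: turn right, now facing North
  R: turn right, now facing East
  F4: move forward 4, now at (row=1, col=8)
  L: turn left, now facing North
Final: (row=1, col=8), facing North

Answer: Final position: (row=1, col=8), facing North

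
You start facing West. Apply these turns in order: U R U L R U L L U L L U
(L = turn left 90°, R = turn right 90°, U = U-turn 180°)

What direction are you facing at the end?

Start: West
  U (U-turn (180°)) -> East
  R (right (90° clockwise)) -> South
  U (U-turn (180°)) -> North
  L (left (90° counter-clockwise)) -> West
  R (right (90° clockwise)) -> North
  U (U-turn (180°)) -> South
  L (left (90° counter-clockwise)) -> East
  L (left (90° counter-clockwise)) -> North
  U (U-turn (180°)) -> South
  L (left (90° counter-clockwise)) -> East
  L (left (90° counter-clockwise)) -> North
  U (U-turn (180°)) -> South
Final: South

Answer: Final heading: South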